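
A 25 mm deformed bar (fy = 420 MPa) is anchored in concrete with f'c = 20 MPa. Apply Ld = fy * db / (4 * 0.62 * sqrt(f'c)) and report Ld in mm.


Ld = (fy * db) / (4 * 0.62 * sqrt(f'c))
= (420 * 25) / (4 * 0.62 * sqrt(20))
= 10500 / 11.0909
= 946.72 mm

946.72 mm


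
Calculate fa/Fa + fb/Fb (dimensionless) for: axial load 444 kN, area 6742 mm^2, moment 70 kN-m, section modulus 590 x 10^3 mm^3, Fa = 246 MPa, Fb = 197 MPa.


f_a = P / A = 444000.0 / 6742 = 65.8558 MPa
f_b = M / S = 70000000.0 / 590000.0 = 118.6441 MPa
Ratio = f_a / Fa + f_b / Fb
= 65.8558 / 246 + 118.6441 / 197
= 0.87 (dimensionless)

0.87 (dimensionless)


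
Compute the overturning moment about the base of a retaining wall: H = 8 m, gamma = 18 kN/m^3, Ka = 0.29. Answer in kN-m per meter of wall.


Pa = 0.5 * Ka * gamma * H^2
= 0.5 * 0.29 * 18 * 8^2
= 167.04 kN/m
Arm = H / 3 = 8 / 3 = 2.6667 m
Mo = Pa * arm = Pa * H / 3 = 167.04 * 8 / 3 = 445.44 kN-m/m

445.44 kN-m/m


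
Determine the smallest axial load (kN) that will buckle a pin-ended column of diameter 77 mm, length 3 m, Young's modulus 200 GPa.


I = pi * d^4 / 64 = 1725570.86 mm^4
L = 3000.0 mm
P_cr = pi^2 * E * I / L^2
= 9.8696 * 200000.0 * 1725570.86 / 3000.0^2
= 378460.04 N = 378.46 kN

378.46 kN


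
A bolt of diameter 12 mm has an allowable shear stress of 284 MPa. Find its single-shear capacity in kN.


A = pi * d^2 / 4 = pi * 12^2 / 4 = 113.0973 mm^2
V = f_v * A / 1000 = 284 * 113.0973 / 1000
= 32.1196 kN

32.1196 kN


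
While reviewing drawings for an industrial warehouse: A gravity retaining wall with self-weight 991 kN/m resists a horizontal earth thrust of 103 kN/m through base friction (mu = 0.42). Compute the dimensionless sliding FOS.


Resisting force = mu * W = 0.42 * 991 = 416.22 kN/m
FOS = Resisting / Driving = 416.22 / 103
= 4.041 (dimensionless)

4.041 (dimensionless)


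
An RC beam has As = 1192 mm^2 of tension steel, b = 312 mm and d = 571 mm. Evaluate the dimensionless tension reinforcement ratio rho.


rho = As / (b * d)
= 1192 / (312 * 571)
= 1192 / 178152
= 0.006691 (dimensionless)

0.006691 (dimensionless)


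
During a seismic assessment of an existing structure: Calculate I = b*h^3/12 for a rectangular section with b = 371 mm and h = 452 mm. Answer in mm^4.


I = b * h^3 / 12
= 371 * 452^3 / 12
= 371 * 92345408 / 12
= 2855012197.33 mm^4

2855012197.33 mm^4


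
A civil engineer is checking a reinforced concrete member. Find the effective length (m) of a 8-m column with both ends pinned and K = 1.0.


L_eff = K * L
= 1.0 * 8
= 8.0 m

8.0 m


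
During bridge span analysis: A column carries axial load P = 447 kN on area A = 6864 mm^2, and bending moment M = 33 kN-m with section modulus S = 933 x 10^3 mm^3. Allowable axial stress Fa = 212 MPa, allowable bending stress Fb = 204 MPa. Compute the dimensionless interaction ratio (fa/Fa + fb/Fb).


f_a = P / A = 447000.0 / 6864 = 65.1224 MPa
f_b = M / S = 33000000.0 / 933000.0 = 35.3698 MPa
Ratio = f_a / Fa + f_b / Fb
= 65.1224 / 212 + 35.3698 / 204
= 0.4806 (dimensionless)

0.4806 (dimensionless)


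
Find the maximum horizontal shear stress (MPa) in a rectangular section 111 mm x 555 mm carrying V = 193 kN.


A = b * h = 111 * 555 = 61605 mm^2
V = 193 kN = 193000.0 N
tau_max = 1.5 * V / A = 1.5 * 193000.0 / 61605
= 4.6993 MPa

4.6993 MPa


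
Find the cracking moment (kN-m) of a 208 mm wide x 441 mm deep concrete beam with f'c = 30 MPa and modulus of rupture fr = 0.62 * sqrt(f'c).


fr = 0.62 * sqrt(30) = 0.62 * 5.4772 = 3.3959 MPa
I = 208 * 441^3 / 12 = 1486612764.0 mm^4
y_t = 220.5 mm
M_cr = fr * I / y_t = 3.3959 * 1486612764.0 / 220.5 N-mm
= 22.895 kN-m

22.895 kN-m


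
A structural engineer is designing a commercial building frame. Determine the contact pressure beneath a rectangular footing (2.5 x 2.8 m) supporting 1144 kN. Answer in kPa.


A = 2.5 * 2.8 = 7.0 m^2
q = P / A = 1144 / 7.0
= 163.4286 kPa

163.4286 kPa


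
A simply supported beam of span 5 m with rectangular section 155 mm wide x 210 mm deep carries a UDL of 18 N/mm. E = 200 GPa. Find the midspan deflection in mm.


I = 155 * 210^3 / 12 = 119621250.0 mm^4
L = 5000.0 mm, w = 18 N/mm, E = 200000.0 MPa
delta = 5 * w * L^4 / (384 * E * I)
= 5 * 18 * 5000.0^4 / (384 * 200000.0 * 119621250.0)
= 6.1228 mm

6.1228 mm


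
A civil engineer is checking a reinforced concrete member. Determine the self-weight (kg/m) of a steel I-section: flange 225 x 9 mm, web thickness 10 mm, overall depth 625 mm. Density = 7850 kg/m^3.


A_flanges = 2 * 225 * 9 = 4050 mm^2
A_web = (625 - 2 * 9) * 10 = 6070 mm^2
A_total = 4050 + 6070 = 10120 mm^2 = 0.010120 m^2
Weight = rho * A = 7850 * 0.010120 = 79.442 kg/m

79.442 kg/m


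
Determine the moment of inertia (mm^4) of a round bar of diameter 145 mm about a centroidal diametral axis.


r = d / 2 = 145 / 2 = 72.5 mm
I = pi * r^4 / 4 = pi * 72.5^4 / 4
= 21699109.31 mm^4

21699109.31 mm^4


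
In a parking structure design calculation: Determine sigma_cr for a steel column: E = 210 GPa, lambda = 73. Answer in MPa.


sigma_cr = pi^2 * E / lambda^2
= 9.8696 * 210000.0 / 73^2
= 9.8696 * 210000.0 / 5329
= 388.9317 MPa

388.9317 MPa


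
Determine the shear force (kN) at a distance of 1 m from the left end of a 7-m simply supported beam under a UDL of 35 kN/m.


R_A = w * L / 2 = 35 * 7 / 2 = 122.5 kN
V(x) = R_A - w * x = 122.5 - 35 * 1
= 87.5 kN

87.5 kN


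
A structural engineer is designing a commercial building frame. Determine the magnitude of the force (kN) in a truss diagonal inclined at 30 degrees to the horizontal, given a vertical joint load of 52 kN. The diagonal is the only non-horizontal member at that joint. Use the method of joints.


At the joint, only the diagonal has a vertical component, so vertical equilibrium gives:
F * sin(30) = 52
F = 52 / sin(30)
= 52 / 0.5
= 104.0 kN

104.0 kN


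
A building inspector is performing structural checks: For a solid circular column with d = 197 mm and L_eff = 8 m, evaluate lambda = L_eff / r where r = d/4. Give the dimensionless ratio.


Radius of gyration r = d / 4 = 197 / 4 = 49.25 mm
L_eff = 8000.0 mm
Slenderness ratio = L / r = 8000.0 / 49.25 = 162.44 (dimensionless)

162.44 (dimensionless)


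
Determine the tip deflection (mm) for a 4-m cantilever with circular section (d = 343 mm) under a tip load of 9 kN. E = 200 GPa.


I = pi * d^4 / 64 = pi * 343^4 / 64 = 679432596.67 mm^4
L = 4000.0 mm, P = 9000.0 N, E = 200000.0 MPa
delta = P * L^3 / (3 * E * I)
= 9000.0 * 4000.0^3 / (3 * 200000.0 * 679432596.67)
= 1.4129 mm

1.4129 mm


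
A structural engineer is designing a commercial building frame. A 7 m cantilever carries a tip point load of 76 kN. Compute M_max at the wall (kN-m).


For a cantilever with a point load at the free end:
M_max = P * L = 76 * 7 = 532 kN-m

532 kN-m


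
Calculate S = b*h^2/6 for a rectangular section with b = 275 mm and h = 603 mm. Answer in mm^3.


S = b * h^2 / 6
= 275 * 603^2 / 6
= 275 * 363609 / 6
= 16665412.5 mm^3

16665412.5 mm^3


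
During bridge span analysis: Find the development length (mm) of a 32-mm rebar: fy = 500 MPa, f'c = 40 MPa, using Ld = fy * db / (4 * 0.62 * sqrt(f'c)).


Ld = (fy * db) / (4 * 0.62 * sqrt(f'c))
= (500 * 32) / (4 * 0.62 * sqrt(40))
= 16000 / 15.6849
= 1020.09 mm

1020.09 mm


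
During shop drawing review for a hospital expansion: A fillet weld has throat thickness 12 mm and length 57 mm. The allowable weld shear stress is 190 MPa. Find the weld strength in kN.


Strength = throat * length * allowable stress
= 12 * 57 * 190 N
= 129960 N
= 129.96 kN

129.96 kN


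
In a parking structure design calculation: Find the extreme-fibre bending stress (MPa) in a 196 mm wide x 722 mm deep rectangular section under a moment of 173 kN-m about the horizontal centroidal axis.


I = b * h^3 / 12 = 196 * 722^3 / 12 = 6147328450.67 mm^4
y = h / 2 = 722 / 2 = 361.0 mm
M = 173 kN-m = 173000000.0 N-mm
sigma = M * y / I = 173000000.0 * 361.0 / 6147328450.67
= 10.16 MPa

10.16 MPa


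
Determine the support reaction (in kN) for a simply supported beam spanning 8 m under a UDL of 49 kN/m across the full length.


Total load = w * L = 49 * 8 = 392 kN
By symmetry, each reaction R = total / 2 = 392 / 2 = 196.0 kN

196.0 kN


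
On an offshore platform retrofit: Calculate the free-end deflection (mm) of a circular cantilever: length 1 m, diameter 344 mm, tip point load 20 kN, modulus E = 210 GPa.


I = pi * d^4 / 64 = pi * 344^4 / 64 = 687390726.76 mm^4
L = 1000.0 mm, P = 20000.0 N, E = 210000.0 MPa
delta = P * L^3 / (3 * E * I)
= 20000.0 * 1000.0^3 / (3 * 210000.0 * 687390726.76)
= 0.0462 mm

0.0462 mm


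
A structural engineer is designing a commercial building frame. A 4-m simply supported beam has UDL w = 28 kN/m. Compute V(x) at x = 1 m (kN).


R_A = w * L / 2 = 28 * 4 / 2 = 56.0 kN
V(x) = R_A - w * x = 56.0 - 28 * 1
= 28.0 kN

28.0 kN


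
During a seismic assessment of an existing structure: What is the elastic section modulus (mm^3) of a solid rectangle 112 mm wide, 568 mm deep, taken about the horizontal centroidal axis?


S = b * h^2 / 6
= 112 * 568^2 / 6
= 112 * 322624 / 6
= 6022314.67 mm^3

6022314.67 mm^3


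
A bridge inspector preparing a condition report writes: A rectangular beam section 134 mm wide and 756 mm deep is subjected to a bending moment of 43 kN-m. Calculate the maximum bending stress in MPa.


I = b * h^3 / 12 = 134 * 756^3 / 12 = 4824906912.0 mm^4
y = h / 2 = 756 / 2 = 378.0 mm
M = 43 kN-m = 43000000.0 N-mm
sigma = M * y / I = 43000000.0 * 378.0 / 4824906912.0
= 3.37 MPa

3.37 MPa


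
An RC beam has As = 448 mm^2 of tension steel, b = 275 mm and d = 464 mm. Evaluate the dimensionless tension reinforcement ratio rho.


rho = As / (b * d)
= 448 / (275 * 464)
= 448 / 127600
= 0.003511 (dimensionless)

0.003511 (dimensionless)


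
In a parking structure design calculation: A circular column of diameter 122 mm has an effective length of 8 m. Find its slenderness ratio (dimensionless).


Radius of gyration r = d / 4 = 122 / 4 = 30.5 mm
L_eff = 8000.0 mm
Slenderness ratio = L / r = 8000.0 / 30.5 = 262.3 (dimensionless)

262.3 (dimensionless)


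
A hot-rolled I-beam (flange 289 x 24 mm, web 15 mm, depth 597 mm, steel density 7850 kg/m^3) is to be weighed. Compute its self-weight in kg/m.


A_flanges = 2 * 289 * 24 = 13872 mm^2
A_web = (597 - 2 * 24) * 15 = 8235 mm^2
A_total = 13872 + 8235 = 22107 mm^2 = 0.022107 m^2
Weight = rho * A = 7850 * 0.022107 = 173.54 kg/m

173.54 kg/m


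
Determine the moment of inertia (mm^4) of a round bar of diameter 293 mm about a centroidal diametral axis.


r = d / 2 = 293 / 2 = 146.5 mm
I = pi * r^4 / 4 = pi * 146.5^4 / 4
= 361776522.7 mm^4

361776522.7 mm^4


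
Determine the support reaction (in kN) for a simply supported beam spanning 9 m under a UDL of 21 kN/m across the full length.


Total load = w * L = 21 * 9 = 189 kN
By symmetry, each reaction R = total / 2 = 189 / 2 = 94.5 kN

94.5 kN


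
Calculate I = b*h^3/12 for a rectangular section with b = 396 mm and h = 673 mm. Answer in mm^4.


I = b * h^3 / 12
= 396 * 673^3 / 12
= 396 * 304821217 / 12
= 10059100161.0 mm^4

10059100161.0 mm^4


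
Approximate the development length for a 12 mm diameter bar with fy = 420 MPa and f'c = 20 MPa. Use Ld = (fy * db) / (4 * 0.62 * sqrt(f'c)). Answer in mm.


Ld = (fy * db) / (4 * 0.62 * sqrt(f'c))
= (420 * 12) / (4 * 0.62 * sqrt(20))
= 5040 / 11.0909
= 454.43 mm

454.43 mm


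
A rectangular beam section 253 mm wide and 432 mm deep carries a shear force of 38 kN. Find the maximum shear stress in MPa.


A = b * h = 253 * 432 = 109296 mm^2
V = 38 kN = 38000.0 N
tau_max = 1.5 * V / A = 1.5 * 38000.0 / 109296
= 0.5215 MPa

0.5215 MPa


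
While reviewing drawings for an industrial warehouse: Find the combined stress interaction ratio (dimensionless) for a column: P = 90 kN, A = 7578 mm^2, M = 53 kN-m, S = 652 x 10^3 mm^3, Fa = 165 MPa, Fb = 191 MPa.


f_a = P / A = 90000.0 / 7578 = 11.8765 MPa
f_b = M / S = 53000000.0 / 652000.0 = 81.2883 MPa
Ratio = f_a / Fa + f_b / Fb
= 11.8765 / 165 + 81.2883 / 191
= 0.4976 (dimensionless)

0.4976 (dimensionless)


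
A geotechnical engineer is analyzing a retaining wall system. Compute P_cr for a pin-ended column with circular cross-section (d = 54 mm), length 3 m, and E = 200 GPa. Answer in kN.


I = pi * d^4 / 64 = 417392.79 mm^4
L = 3000.0 mm
P_cr = pi^2 * E * I / L^2
= 9.8696 * 200000.0 * 417392.79 / 3000.0^2
= 91544.48 N = 91.5445 kN

91.5445 kN


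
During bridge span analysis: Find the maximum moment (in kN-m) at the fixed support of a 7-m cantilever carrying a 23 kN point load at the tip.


For a cantilever with a point load at the free end:
M_max = P * L = 23 * 7 = 161 kN-m

161 kN-m


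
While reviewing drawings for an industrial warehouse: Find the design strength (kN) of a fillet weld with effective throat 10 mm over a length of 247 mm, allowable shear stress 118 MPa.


Strength = throat * length * allowable stress
= 10 * 247 * 118 N
= 291460 N
= 291.46 kN

291.46 kN


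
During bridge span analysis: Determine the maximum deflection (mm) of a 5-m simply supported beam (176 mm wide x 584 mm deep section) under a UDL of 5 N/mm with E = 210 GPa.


I = 176 * 584^3 / 12 = 2921258325.33 mm^4
L = 5000.0 mm, w = 5 N/mm, E = 210000.0 MPa
delta = 5 * w * L^4 / (384 * E * I)
= 5 * 5 * 5000.0^4 / (384 * 210000.0 * 2921258325.33)
= 0.0663 mm

0.0663 mm


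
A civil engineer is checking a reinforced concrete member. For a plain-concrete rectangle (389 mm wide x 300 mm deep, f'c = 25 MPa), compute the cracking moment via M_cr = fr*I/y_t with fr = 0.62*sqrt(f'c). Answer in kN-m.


fr = 0.62 * sqrt(25) = 0.62 * 5.0 = 3.1 MPa
I = 389 * 300^3 / 12 = 875250000.0 mm^4
y_t = 150.0 mm
M_cr = fr * I / y_t = 3.1 * 875250000.0 / 150.0 N-mm
= 18.0885 kN-m

18.0885 kN-m


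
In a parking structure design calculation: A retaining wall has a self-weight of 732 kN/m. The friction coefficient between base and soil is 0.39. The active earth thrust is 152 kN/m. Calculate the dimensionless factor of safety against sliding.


Resisting force = mu * W = 0.39 * 732 = 285.48 kN/m
FOS = Resisting / Driving = 285.48 / 152
= 1.8782 (dimensionless)

1.8782 (dimensionless)


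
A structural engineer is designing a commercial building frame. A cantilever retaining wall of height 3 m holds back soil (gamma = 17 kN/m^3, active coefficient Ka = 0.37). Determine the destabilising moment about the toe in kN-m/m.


Pa = 0.5 * Ka * gamma * H^2
= 0.5 * 0.37 * 17 * 3^2
= 28.305 kN/m
Arm = H / 3 = 3 / 3 = 1.0 m
Mo = Pa * arm = Pa * H / 3 = 28.305 * 3 / 3 = 28.305 kN-m/m

28.305 kN-m/m


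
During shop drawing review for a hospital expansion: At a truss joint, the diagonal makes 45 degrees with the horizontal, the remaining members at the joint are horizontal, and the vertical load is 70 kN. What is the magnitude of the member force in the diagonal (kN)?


At the joint, only the diagonal has a vertical component, so vertical equilibrium gives:
F * sin(45) = 70
F = 70 / sin(45)
= 70 / 0.707107
= 98.99 kN

98.99 kN


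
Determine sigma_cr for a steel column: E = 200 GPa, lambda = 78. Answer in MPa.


sigma_cr = pi^2 * E / lambda^2
= 9.8696 * 200000.0 / 78^2
= 9.8696 * 200000.0 / 6084
= 324.4446 MPa

324.4446 MPa


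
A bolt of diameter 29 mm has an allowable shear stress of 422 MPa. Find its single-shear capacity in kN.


A = pi * d^2 / 4 = pi * 29^2 / 4 = 660.5199 mm^2
V = f_v * A / 1000 = 422 * 660.5199 / 1000
= 278.7394 kN

278.7394 kN


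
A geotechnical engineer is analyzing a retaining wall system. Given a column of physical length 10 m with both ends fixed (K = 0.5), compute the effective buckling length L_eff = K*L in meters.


L_eff = K * L
= 0.5 * 10
= 5.0 m

5.0 m


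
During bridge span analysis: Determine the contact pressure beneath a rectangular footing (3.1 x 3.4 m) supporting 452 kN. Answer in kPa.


A = 3.1 * 3.4 = 10.54 m^2
q = P / A = 452 / 10.54
= 42.8843 kPa

42.8843 kPa


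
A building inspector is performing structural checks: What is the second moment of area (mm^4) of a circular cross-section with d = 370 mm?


r = d / 2 = 370 / 2 = 185.0 mm
I = pi * r^4 / 4 = pi * 185.0^4 / 4
= 919976629.57 mm^4

919976629.57 mm^4


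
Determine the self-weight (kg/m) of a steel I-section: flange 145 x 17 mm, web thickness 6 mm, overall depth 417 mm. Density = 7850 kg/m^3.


A_flanges = 2 * 145 * 17 = 4930 mm^2
A_web = (417 - 2 * 17) * 6 = 2298 mm^2
A_total = 4930 + 2298 = 7228 mm^2 = 0.007228 m^2
Weight = rho * A = 7850 * 0.007228 = 56.7398 kg/m

56.7398 kg/m


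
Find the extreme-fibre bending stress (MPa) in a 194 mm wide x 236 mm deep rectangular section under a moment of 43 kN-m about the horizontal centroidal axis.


I = b * h^3 / 12 = 194 * 236^3 / 12 = 212498805.33 mm^4
y = h / 2 = 236 / 2 = 118.0 mm
M = 43 kN-m = 43000000.0 N-mm
sigma = M * y / I = 43000000.0 * 118.0 / 212498805.33
= 23.88 MPa

23.88 MPa


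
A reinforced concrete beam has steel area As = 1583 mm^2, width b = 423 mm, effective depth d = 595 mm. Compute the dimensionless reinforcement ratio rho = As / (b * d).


rho = As / (b * d)
= 1583 / (423 * 595)
= 1583 / 251685
= 0.00629 (dimensionless)

0.00629 (dimensionless)


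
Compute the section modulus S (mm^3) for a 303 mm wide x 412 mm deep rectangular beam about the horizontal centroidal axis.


S = b * h^2 / 6
= 303 * 412^2 / 6
= 303 * 169744 / 6
= 8572072.0 mm^3

8572072.0 mm^3


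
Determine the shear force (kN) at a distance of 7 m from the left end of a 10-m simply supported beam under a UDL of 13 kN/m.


R_A = w * L / 2 = 13 * 10 / 2 = 65.0 kN
V(x) = R_A - w * x = 65.0 - 13 * 7
= -26.0 kN

-26.0 kN


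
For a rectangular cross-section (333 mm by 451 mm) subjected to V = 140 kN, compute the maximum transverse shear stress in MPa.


A = b * h = 333 * 451 = 150183 mm^2
V = 140 kN = 140000.0 N
tau_max = 1.5 * V / A = 1.5 * 140000.0 / 150183
= 1.3983 MPa

1.3983 MPa


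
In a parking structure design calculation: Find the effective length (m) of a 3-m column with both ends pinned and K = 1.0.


L_eff = K * L
= 1.0 * 3
= 3.0 m

3.0 m


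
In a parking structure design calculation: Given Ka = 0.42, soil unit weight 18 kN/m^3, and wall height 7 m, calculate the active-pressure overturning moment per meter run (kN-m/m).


Pa = 0.5 * Ka * gamma * H^2
= 0.5 * 0.42 * 18 * 7^2
= 185.22 kN/m
Arm = H / 3 = 7 / 3 = 2.3333 m
Mo = Pa * arm = Pa * H / 3 = 185.22 * 7 / 3 = 432.18 kN-m/m

432.18 kN-m/m


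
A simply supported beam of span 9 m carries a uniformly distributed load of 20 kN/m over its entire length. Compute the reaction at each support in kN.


Total load = w * L = 20 * 9 = 180 kN
By symmetry, each reaction R = total / 2 = 180 / 2 = 90.0 kN

90.0 kN


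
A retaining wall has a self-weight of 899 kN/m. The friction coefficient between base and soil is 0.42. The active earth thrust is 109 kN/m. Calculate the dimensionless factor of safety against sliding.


Resisting force = mu * W = 0.42 * 899 = 377.58 kN/m
FOS = Resisting / Driving = 377.58 / 109
= 3.464 (dimensionless)

3.464 (dimensionless)


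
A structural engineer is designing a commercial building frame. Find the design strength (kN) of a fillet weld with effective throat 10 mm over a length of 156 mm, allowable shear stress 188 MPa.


Strength = throat * length * allowable stress
= 10 * 156 * 188 N
= 293280 N
= 293.28 kN

293.28 kN


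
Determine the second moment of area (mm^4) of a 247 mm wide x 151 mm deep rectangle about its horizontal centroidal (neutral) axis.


I = b * h^3 / 12
= 247 * 151^3 / 12
= 247 * 3442951 / 12
= 70867408.08 mm^4

70867408.08 mm^4


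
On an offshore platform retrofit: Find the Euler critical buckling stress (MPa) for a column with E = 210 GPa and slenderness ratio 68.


sigma_cr = pi^2 * E / lambda^2
= 9.8696 * 210000.0 / 68^2
= 9.8696 * 210000.0 / 4624
= 448.2303 MPa

448.2303 MPa


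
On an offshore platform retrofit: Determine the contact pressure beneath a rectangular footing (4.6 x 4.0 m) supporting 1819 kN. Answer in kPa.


A = 4.6 * 4.0 = 18.4 m^2
q = P / A = 1819 / 18.4
= 98.8587 kPa

98.8587 kPa


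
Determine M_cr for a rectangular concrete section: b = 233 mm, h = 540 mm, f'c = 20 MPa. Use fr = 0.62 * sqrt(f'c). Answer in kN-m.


fr = 0.62 * sqrt(20) = 0.62 * 4.4721 = 2.7727 MPa
I = 233 * 540^3 / 12 = 3057426000.0 mm^4
y_t = 270.0 mm
M_cr = fr * I / y_t = 2.7727 * 3057426000.0 / 270.0 N-mm
= 31.3978 kN-m

31.3978 kN-m


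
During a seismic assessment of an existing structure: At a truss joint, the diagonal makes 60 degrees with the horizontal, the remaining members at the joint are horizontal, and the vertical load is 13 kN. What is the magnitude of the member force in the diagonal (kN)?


At the joint, only the diagonal has a vertical component, so vertical equilibrium gives:
F * sin(60) = 13
F = 13 / sin(60)
= 13 / 0.866025
= 15.01 kN

15.01 kN


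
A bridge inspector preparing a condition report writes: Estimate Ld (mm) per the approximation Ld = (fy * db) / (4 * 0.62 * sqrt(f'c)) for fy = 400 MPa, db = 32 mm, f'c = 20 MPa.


Ld = (fy * db) / (4 * 0.62 * sqrt(f'c))
= (400 * 32) / (4 * 0.62 * sqrt(20))
= 12800 / 11.0909
= 1154.1 mm

1154.1 mm


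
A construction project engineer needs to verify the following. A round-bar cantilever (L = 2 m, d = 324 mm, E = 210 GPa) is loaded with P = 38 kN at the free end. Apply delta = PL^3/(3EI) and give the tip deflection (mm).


I = pi * d^4 / 64 = pi * 324^4 / 64 = 540941049.82 mm^4
L = 2000.0 mm, P = 38000.0 N, E = 210000.0 MPa
delta = P * L^3 / (3 * E * I)
= 38000.0 * 2000.0^3 / (3 * 210000.0 * 540941049.82)
= 0.892 mm

0.892 mm


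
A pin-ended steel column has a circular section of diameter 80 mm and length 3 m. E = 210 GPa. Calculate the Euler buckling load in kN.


I = pi * d^4 / 64 = 2010619.3 mm^4
L = 3000.0 mm
P_cr = pi^2 * E * I / L^2
= 9.8696 * 210000.0 * 2010619.3 / 3000.0^2
= 463027.07 N = 463.0271 kN

463.0271 kN


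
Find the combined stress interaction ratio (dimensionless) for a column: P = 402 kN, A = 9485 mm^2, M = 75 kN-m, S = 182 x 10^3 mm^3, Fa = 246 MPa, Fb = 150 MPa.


f_a = P / A = 402000.0 / 9485 = 42.3827 MPa
f_b = M / S = 75000000.0 / 182000.0 = 412.0879 MPa
Ratio = f_a / Fa + f_b / Fb
= 42.3827 / 246 + 412.0879 / 150
= 2.9195 (dimensionless)

2.9195 (dimensionless)


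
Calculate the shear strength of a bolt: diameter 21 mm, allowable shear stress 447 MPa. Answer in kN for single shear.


A = pi * d^2 / 4 = pi * 21^2 / 4 = 346.3606 mm^2
V = f_v * A / 1000 = 447 * 346.3606 / 1000
= 154.8232 kN

154.8232 kN


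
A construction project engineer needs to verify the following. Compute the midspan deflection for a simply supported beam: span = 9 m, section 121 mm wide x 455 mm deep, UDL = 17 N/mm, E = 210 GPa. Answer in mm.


I = 121 * 455^3 / 12 = 949813447.92 mm^4
L = 9000.0 mm, w = 17 N/mm, E = 210000.0 MPa
delta = 5 * w * L^4 / (384 * E * I)
= 5 * 17 * 9000.0^4 / (384 * 210000.0 * 949813447.92)
= 7.2812 mm

7.2812 mm


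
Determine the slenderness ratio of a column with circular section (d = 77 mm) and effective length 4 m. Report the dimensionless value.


Radius of gyration r = d / 4 = 77 / 4 = 19.25 mm
L_eff = 4000.0 mm
Slenderness ratio = L / r = 4000.0 / 19.25 = 207.79 (dimensionless)

207.79 (dimensionless)


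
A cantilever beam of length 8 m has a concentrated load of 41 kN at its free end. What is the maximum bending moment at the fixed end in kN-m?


For a cantilever with a point load at the free end:
M_max = P * L = 41 * 8 = 328 kN-m

328 kN-m


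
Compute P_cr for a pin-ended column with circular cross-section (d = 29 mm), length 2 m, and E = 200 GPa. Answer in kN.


I = pi * d^4 / 64 = 34718.57 mm^4
L = 2000.0 mm
P_cr = pi^2 * E * I / L^2
= 9.8696 * 200000.0 * 34718.57 / 2000.0^2
= 17132.93 N = 17.1329 kN

17.1329 kN


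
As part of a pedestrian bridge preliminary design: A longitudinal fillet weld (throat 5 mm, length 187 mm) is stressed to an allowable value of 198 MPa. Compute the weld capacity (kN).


Strength = throat * length * allowable stress
= 5 * 187 * 198 N
= 185130 N
= 185.13 kN

185.13 kN


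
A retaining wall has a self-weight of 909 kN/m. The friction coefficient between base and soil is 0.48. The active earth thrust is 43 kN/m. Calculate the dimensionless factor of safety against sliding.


Resisting force = mu * W = 0.48 * 909 = 436.32 kN/m
FOS = Resisting / Driving = 436.32 / 43
= 10.147 (dimensionless)

10.147 (dimensionless)


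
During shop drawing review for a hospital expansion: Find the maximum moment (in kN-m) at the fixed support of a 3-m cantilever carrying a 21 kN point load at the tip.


For a cantilever with a point load at the free end:
M_max = P * L = 21 * 3 = 63 kN-m

63 kN-m


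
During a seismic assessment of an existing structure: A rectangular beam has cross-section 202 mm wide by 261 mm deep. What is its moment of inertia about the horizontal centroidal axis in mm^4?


I = b * h^3 / 12
= 202 * 261^3 / 12
= 202 * 17779581 / 12
= 299289613.5 mm^4

299289613.5 mm^4


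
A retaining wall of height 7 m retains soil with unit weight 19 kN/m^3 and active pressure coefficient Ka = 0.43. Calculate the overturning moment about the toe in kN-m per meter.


Pa = 0.5 * Ka * gamma * H^2
= 0.5 * 0.43 * 19 * 7^2
= 200.165 kN/m
Arm = H / 3 = 7 / 3 = 2.3333 m
Mo = Pa * arm = Pa * H / 3 = 200.165 * 7 / 3 = 467.0517 kN-m/m

467.0517 kN-m/m


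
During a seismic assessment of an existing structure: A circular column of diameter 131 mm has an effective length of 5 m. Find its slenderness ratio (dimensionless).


Radius of gyration r = d / 4 = 131 / 4 = 32.75 mm
L_eff = 5000.0 mm
Slenderness ratio = L / r = 5000.0 / 32.75 = 152.67 (dimensionless)

152.67 (dimensionless)


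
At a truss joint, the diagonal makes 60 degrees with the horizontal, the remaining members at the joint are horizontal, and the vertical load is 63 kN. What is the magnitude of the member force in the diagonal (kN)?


At the joint, only the diagonal has a vertical component, so vertical equilibrium gives:
F * sin(60) = 63
F = 63 / sin(60)
= 63 / 0.866025
= 72.75 kN

72.75 kN


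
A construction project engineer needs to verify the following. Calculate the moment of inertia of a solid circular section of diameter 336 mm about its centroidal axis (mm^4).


r = d / 2 = 336 / 2 = 168.0 mm
I = pi * r^4 / 4 = pi * 168.0^4 / 4
= 625643602.8 mm^4

625643602.8 mm^4


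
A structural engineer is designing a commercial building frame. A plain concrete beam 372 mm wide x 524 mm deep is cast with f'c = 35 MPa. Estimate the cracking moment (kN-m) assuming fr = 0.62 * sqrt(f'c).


fr = 0.62 * sqrt(35) = 0.62 * 5.9161 = 3.668 MPa
I = 372 * 524^3 / 12 = 4460212544.0 mm^4
y_t = 262.0 mm
M_cr = fr * I / y_t = 3.668 * 4460212544.0 / 262.0 N-mm
= 62.4425 kN-m

62.4425 kN-m


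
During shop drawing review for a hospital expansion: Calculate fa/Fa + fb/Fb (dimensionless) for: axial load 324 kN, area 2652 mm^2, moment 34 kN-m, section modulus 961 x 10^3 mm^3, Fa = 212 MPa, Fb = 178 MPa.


f_a = P / A = 324000.0 / 2652 = 122.1719 MPa
f_b = M / S = 34000000.0 / 961000.0 = 35.3798 MPa
Ratio = f_a / Fa + f_b / Fb
= 122.1719 / 212 + 35.3798 / 178
= 0.775 (dimensionless)

0.775 (dimensionless)


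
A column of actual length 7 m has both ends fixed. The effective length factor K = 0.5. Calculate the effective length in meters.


L_eff = K * L
= 0.5 * 7
= 3.5 m

3.5 m


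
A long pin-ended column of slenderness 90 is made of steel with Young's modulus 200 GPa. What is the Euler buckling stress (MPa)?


sigma_cr = pi^2 * E / lambda^2
= 9.8696 * 200000.0 / 90^2
= 9.8696 * 200000.0 / 8100
= 243.6939 MPa

243.6939 MPa


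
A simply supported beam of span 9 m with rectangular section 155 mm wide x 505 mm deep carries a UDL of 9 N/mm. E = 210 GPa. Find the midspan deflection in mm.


I = 155 * 505^3 / 12 = 1663506822.92 mm^4
L = 9000.0 mm, w = 9 N/mm, E = 210000.0 MPa
delta = 5 * w * L^4 / (384 * E * I)
= 5 * 9 * 9000.0^4 / (384 * 210000.0 * 1663506822.92)
= 2.2009 mm

2.2009 mm


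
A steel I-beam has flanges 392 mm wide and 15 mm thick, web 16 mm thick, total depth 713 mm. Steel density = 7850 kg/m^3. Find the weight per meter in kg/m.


A_flanges = 2 * 392 * 15 = 11760 mm^2
A_web = (713 - 2 * 15) * 16 = 10928 mm^2
A_total = 11760 + 10928 = 22688 mm^2 = 0.022688 m^2
Weight = rho * A = 7850 * 0.022688 = 178.1008 kg/m

178.1008 kg/m


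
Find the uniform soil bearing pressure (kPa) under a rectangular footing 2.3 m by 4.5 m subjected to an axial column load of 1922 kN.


A = 2.3 * 4.5 = 10.35 m^2
q = P / A = 1922 / 10.35
= 185.7005 kPa

185.7005 kPa


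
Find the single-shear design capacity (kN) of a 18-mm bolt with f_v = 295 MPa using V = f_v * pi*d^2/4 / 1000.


A = pi * d^2 / 4 = pi * 18^2 / 4 = 254.469 mm^2
V = f_v * A / 1000 = 295 * 254.469 / 1000
= 75.0684 kN

75.0684 kN


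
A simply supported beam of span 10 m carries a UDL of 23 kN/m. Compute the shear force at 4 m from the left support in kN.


R_A = w * L / 2 = 23 * 10 / 2 = 115.0 kN
V(x) = R_A - w * x = 115.0 - 23 * 4
= 23.0 kN

23.0 kN


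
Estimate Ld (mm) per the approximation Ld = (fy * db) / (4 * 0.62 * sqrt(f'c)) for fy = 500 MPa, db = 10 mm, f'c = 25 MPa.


Ld = (fy * db) / (4 * 0.62 * sqrt(f'c))
= (500 * 10) / (4 * 0.62 * sqrt(25))
= 5000 / 12.4
= 403.23 mm

403.23 mm


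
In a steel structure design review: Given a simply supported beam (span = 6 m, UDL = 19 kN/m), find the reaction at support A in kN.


Total load = w * L = 19 * 6 = 114 kN
By symmetry, each reaction R = total / 2 = 114 / 2 = 57.0 kN

57.0 kN


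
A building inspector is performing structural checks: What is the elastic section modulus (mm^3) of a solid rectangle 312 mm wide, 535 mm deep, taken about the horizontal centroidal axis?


S = b * h^2 / 6
= 312 * 535^2 / 6
= 312 * 286225 / 6
= 14883700.0 mm^3

14883700.0 mm^3


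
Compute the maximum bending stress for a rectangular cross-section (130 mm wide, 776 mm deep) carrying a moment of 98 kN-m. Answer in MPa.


I = b * h^3 / 12 = 130 * 776^3 / 12 = 5062292906.67 mm^4
y = h / 2 = 776 / 2 = 388.0 mm
M = 98 kN-m = 98000000.0 N-mm
sigma = M * y / I = 98000000.0 * 388.0 / 5062292906.67
= 7.51 MPa

7.51 MPa


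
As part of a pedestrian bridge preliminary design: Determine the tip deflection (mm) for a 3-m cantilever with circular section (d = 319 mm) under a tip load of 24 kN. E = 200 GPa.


I = pi * d^4 / 64 = pi * 319^4 / 64 = 508314655.12 mm^4
L = 3000.0 mm, P = 24000.0 N, E = 200000.0 MPa
delta = P * L^3 / (3 * E * I)
= 24000.0 * 3000.0^3 / (3 * 200000.0 * 508314655.12)
= 2.1247 mm

2.1247 mm


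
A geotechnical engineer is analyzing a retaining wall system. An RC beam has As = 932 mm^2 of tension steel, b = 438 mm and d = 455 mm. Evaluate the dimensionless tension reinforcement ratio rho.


rho = As / (b * d)
= 932 / (438 * 455)
= 932 / 199290
= 0.004677 (dimensionless)

0.004677 (dimensionless)


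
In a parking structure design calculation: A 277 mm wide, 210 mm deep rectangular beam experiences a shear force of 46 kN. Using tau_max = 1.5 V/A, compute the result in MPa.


A = b * h = 277 * 210 = 58170 mm^2
V = 46 kN = 46000.0 N
tau_max = 1.5 * V / A = 1.5 * 46000.0 / 58170
= 1.1862 MPa

1.1862 MPa


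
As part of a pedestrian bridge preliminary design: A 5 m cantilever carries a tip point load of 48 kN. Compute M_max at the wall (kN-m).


For a cantilever with a point load at the free end:
M_max = P * L = 48 * 5 = 240 kN-m

240 kN-m


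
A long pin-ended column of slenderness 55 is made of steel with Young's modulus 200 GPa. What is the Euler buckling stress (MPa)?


sigma_cr = pi^2 * E / lambda^2
= 9.8696 * 200000.0 / 55^2
= 9.8696 * 200000.0 / 3025
= 652.5358 MPa

652.5358 MPa


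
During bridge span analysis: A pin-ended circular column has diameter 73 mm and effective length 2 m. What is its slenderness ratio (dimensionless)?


Radius of gyration r = d / 4 = 73 / 4 = 18.25 mm
L_eff = 2000.0 mm
Slenderness ratio = L / r = 2000.0 / 18.25 = 109.59 (dimensionless)

109.59 (dimensionless)


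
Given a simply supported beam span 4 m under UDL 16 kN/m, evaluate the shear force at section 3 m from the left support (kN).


R_A = w * L / 2 = 16 * 4 / 2 = 32.0 kN
V(x) = R_A - w * x = 32.0 - 16 * 3
= -16.0 kN

-16.0 kN


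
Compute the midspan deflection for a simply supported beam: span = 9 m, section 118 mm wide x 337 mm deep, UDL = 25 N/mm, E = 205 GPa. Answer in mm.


I = 118 * 337^3 / 12 = 376348737.83 mm^4
L = 9000.0 mm, w = 25 N/mm, E = 205000.0 MPa
delta = 5 * w * L^4 / (384 * E * I)
= 5 * 25 * 9000.0^4 / (384 * 205000.0 * 376348737.83)
= 27.6824 mm

27.6824 mm


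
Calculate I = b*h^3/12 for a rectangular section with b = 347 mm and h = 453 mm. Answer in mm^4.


I = b * h^3 / 12
= 347 * 453^3 / 12
= 347 * 92959677 / 12
= 2688083993.25 mm^4

2688083993.25 mm^4


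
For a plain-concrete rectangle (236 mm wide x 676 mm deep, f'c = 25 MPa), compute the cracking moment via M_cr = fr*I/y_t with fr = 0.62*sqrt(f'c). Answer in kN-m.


fr = 0.62 * sqrt(25) = 0.62 * 5.0 = 3.1 MPa
I = 236 * 676^3 / 12 = 6075343594.67 mm^4
y_t = 338.0 mm
M_cr = fr * I / y_t = 3.1 * 6075343594.67 / 338.0 N-mm
= 55.7206 kN-m

55.7206 kN-m


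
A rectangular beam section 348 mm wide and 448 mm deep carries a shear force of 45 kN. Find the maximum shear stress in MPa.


A = b * h = 348 * 448 = 155904 mm^2
V = 45 kN = 45000.0 N
tau_max = 1.5 * V / A = 1.5 * 45000.0 / 155904
= 0.433 MPa

0.433 MPa


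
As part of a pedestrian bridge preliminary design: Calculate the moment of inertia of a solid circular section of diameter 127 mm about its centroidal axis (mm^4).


r = d / 2 = 127 / 2 = 63.5 mm
I = pi * r^4 / 4 = pi * 63.5^4 / 4
= 12769820.2 mm^4

12769820.2 mm^4


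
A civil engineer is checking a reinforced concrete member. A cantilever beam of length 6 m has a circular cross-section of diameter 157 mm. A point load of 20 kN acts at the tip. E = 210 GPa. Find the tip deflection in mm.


I = pi * d^4 / 64 = pi * 157^4 / 64 = 29824179.76 mm^4
L = 6000.0 mm, P = 20000.0 N, E = 210000.0 MPa
delta = P * L^3 / (3 * E * I)
= 20000.0 * 6000.0^3 / (3 * 210000.0 * 29824179.76)
= 229.9189 mm

229.9189 mm


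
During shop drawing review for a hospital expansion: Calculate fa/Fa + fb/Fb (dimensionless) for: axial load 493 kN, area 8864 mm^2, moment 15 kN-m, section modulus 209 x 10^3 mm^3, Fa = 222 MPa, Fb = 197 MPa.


f_a = P / A = 493000.0 / 8864 = 55.6182 MPa
f_b = M / S = 15000000.0 / 209000.0 = 71.7703 MPa
Ratio = f_a / Fa + f_b / Fb
= 55.6182 / 222 + 71.7703 / 197
= 0.6148 (dimensionless)

0.6148 (dimensionless)


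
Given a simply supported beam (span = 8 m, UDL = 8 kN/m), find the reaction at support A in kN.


Total load = w * L = 8 * 8 = 64 kN
By symmetry, each reaction R = total / 2 = 64 / 2 = 32.0 kN

32.0 kN


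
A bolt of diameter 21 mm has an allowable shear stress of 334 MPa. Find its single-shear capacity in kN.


A = pi * d^2 / 4 = pi * 21^2 / 4 = 346.3606 mm^2
V = f_v * A / 1000 = 334 * 346.3606 / 1000
= 115.6844 kN

115.6844 kN


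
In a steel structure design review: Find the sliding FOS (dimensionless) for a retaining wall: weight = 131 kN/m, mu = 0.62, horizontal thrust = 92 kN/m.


Resisting force = mu * W = 0.62 * 131 = 81.22 kN/m
FOS = Resisting / Driving = 81.22 / 92
= 0.8828 (dimensionless)

0.8828 (dimensionless)


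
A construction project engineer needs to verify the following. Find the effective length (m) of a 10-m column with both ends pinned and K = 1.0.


L_eff = K * L
= 1.0 * 10
= 10.0 m

10.0 m


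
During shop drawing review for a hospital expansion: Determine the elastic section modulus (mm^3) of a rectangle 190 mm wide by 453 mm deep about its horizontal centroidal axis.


S = b * h^2 / 6
= 190 * 453^2 / 6
= 190 * 205209 / 6
= 6498285.0 mm^3

6498285.0 mm^3


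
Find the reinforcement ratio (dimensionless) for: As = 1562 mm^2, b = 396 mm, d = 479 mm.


rho = As / (b * d)
= 1562 / (396 * 479)
= 1562 / 189684
= 0.008235 (dimensionless)

0.008235 (dimensionless)


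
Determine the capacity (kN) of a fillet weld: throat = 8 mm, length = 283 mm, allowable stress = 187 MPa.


Strength = throat * length * allowable stress
= 8 * 283 * 187 N
= 423368 N
= 423.37 kN

423.37 kN


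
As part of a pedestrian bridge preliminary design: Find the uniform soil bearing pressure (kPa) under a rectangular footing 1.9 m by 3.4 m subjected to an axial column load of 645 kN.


A = 1.9 * 3.4 = 6.46 m^2
q = P / A = 645 / 6.46
= 99.8452 kPa

99.8452 kPa


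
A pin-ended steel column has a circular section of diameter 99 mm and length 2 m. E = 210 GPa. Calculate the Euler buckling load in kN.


I = pi * d^4 / 64 = 4715314.64 mm^4
L = 2000.0 mm
P_cr = pi^2 * E * I / L^2
= 9.8696 * 210000.0 * 4715314.64 / 2000.0^2
= 2443260.23 N = 2443.2602 kN

2443.2602 kN


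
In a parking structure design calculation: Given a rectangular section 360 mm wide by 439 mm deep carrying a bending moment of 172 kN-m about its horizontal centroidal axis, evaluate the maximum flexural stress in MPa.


I = b * h^3 / 12 = 360 * 439^3 / 12 = 2538135570.0 mm^4
y = h / 2 = 439 / 2 = 219.5 mm
M = 172 kN-m = 172000000.0 N-mm
sigma = M * y / I = 172000000.0 * 219.5 / 2538135570.0
= 14.87 MPa

14.87 MPa


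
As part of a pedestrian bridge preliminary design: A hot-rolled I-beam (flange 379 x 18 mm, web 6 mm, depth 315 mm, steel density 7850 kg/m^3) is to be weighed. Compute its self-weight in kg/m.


A_flanges = 2 * 379 * 18 = 13644 mm^2
A_web = (315 - 2 * 18) * 6 = 1674 mm^2
A_total = 13644 + 1674 = 15318 mm^2 = 0.015318 m^2
Weight = rho * A = 7850 * 0.015318 = 120.2463 kg/m

120.2463 kg/m


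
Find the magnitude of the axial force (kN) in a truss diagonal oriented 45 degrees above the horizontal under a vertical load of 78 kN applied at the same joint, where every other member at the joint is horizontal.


At the joint, only the diagonal has a vertical component, so vertical equilibrium gives:
F * sin(45) = 78
F = 78 / sin(45)
= 78 / 0.707107
= 110.31 kN

110.31 kN


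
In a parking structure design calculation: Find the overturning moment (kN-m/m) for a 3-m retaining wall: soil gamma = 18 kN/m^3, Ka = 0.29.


Pa = 0.5 * Ka * gamma * H^2
= 0.5 * 0.29 * 18 * 3^2
= 23.49 kN/m
Arm = H / 3 = 3 / 3 = 1.0 m
Mo = Pa * arm = Pa * H / 3 = 23.49 * 3 / 3 = 23.49 kN-m/m

23.49 kN-m/m


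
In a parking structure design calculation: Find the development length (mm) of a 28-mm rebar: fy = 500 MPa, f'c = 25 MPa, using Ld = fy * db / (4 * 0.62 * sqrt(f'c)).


Ld = (fy * db) / (4 * 0.62 * sqrt(f'c))
= (500 * 28) / (4 * 0.62 * sqrt(25))
= 14000 / 12.4
= 1129.03 mm

1129.03 mm


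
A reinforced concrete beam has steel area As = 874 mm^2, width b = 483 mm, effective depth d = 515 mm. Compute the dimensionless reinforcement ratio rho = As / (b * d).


rho = As / (b * d)
= 874 / (483 * 515)
= 874 / 248745
= 0.003514 (dimensionless)

0.003514 (dimensionless)


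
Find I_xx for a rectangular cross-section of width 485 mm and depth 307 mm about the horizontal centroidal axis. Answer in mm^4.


I = b * h^3 / 12
= 485 * 307^3 / 12
= 485 * 28934443 / 12
= 1169433737.92 mm^4

1169433737.92 mm^4


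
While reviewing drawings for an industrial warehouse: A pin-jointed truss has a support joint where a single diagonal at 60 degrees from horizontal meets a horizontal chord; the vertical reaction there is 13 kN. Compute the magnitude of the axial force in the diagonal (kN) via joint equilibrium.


At the joint, only the diagonal has a vertical component, so vertical equilibrium gives:
F * sin(60) = 13
F = 13 / sin(60)
= 13 / 0.866025
= 15.01 kN

15.01 kN
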